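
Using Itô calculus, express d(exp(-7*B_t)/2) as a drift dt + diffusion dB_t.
d(exp(-7*B_t)/2) = (49*exp(-7*B_t)/4) dt + (-7*exp(-7*B_t)/2) dB_t

Itô's formula for f(B_t) gives d f(B_t) = f'(B_t) dB_t + (1/2) f''(B_t) dt. Compute derivatives of f(x) = exp(-7*x)/2:
  f'(x)  = -7*exp(-7*x)/2
  f''(x) = 49*exp(-7*x)/2
Substitute x = B_t and multiply the f'' term by 1/2:
  drift     = (1/2) * (49*exp(-7*x)/2) evaluated at B_t = 49*exp(-7*B_t)/4
  diffusion = (-7*exp(-7*x)/2) evaluated at B_t = -7*exp(-7*B_t)/2
Therefore d(exp(-7*B_t)/2) = (49*exp(-7*B_t)/4) dt + (-7*exp(-7*B_t)/2) dB_t.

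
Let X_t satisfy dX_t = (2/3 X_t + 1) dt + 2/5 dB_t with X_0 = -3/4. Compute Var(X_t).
Var(X_t) = 3*exp(4*t/3)/25 - 3/25

The variance V(t) = Var(X_t) satisfies V'(t) = 2 a V(t) + c^2 with V(0) = 0 (drift coefficient is linear in X, diffusion is constant). With a = 2/3, c = 2/5, the solution is
  V(t) = (c^2 / (2 a)) * (exp(2 a t) - 1)
       = ((2/5)^2 / (2*(2/3))) * (exp((4/3) t) - 1)
       = 3*exp(4*t/3)/25 - 3/25.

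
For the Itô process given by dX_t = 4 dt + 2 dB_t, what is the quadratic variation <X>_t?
<X>_t = 4*t

For an Itô process dX_t = a(t) dt + b(t) dB_t, the quadratic variation is <X>_t = int_0^t b(s)^2 ds (the drift term does not contribute). Here b(s) = 2, so
  b(s)^2 = 4.
Integrating from 0 to t:
  <X>_t = int_0^t (4) ds = 4*t.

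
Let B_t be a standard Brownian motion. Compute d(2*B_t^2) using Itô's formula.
d(2*B_t^2) = (2) dt + (4*B_t) dB_t

Itô's formula for f(B_t) gives d f(B_t) = f'(B_t) dB_t + (1/2) f''(B_t) dt. Compute derivatives of f(x) = 2*x^2:
  f'(x)  = 4*x
  f''(x) = 4
Substitute x = B_t and multiply the f'' term by 1/2:
  drift     = (1/2) * (4) evaluated at B_t = 2
  diffusion = (4*x) evaluated at B_t = 4*B_t
Therefore d(2*B_t^2) = (2) dt + (4*B_t) dB_t.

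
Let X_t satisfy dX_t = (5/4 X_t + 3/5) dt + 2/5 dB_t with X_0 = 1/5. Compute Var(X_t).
Var(X_t) = 8*exp(5*t/2)/125 - 8/125

The variance V(t) = Var(X_t) satisfies V'(t) = 2 a V(t) + c^2 with V(0) = 0 (drift coefficient is linear in X, diffusion is constant). With a = 5/4, c = 2/5, the solution is
  V(t) = (c^2 / (2 a)) * (exp(2 a t) - 1)
       = ((2/5)^2 / (2*(5/4))) * (exp((5/2) t) - 1)
       = 8*exp(5*t/2)/125 - 8/125.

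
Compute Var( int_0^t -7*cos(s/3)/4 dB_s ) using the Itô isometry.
Var = 49*t/32 + 147*sin(2*t/3)/64

The Itô integral of a deterministic integrand f(s) has mean 0 because each increment f(s) * (B_{s+ds} - B_s) has mean 0. By the Itô isometry:
  Var( int_0^t f(s) dB_s ) = E[ (int_0^t f(s) dB_s)^2 ] = int_0^t f(s)^2 ds.
Here f(s) = -7*cos(s/3)/4, so f(s)^2 = 49*cos(s/3)^2/16. Integrate:
  int_0^t (49*cos(s/3)^2/16) ds = 49*t/32 + 147*sin(2*t/3)/64.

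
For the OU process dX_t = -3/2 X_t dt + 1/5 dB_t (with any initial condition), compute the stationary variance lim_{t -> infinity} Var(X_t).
lim Var(X_t) = 1/75

The OU SDE dX = -theta X dt + sigma dB admits the integrating factor exp(theta t): d(exp(theta t) X_t) = sigma exp(theta t) dB_t. Integrating from 0 to t gives X_t = x_0 * exp(-theta t) + sigma * int_0^t exp(-theta (t-s)) dB_s for any initial x_0. The Itô integral has variance (by the Itô isometry) sigma^2 * int_0^t exp(-2 theta (t - s)) ds = sigma^2 * (1 - exp(-2 theta t)) / (2 theta), independent of x_0.
With theta = 3/2, sigma = 1/5:
  Var(X_t) = (1/5)^2 * (1 - exp(-2*3/2 t)) / (2 * 3/2) = 1/75 - exp(-3*t)/75.
As t -> infinity, exp(-2*3/2 t) -> 0, so the stationary variance is sigma^2 / (2 theta) = 1/75.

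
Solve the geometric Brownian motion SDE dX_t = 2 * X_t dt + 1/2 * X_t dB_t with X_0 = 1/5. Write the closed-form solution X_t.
X_t = 1/5 * exp((15/8) * t + (1/2) * B_t)

For GBM dX = mu X dt + sigma X dB with X_0 = x_0, apply Itô to Y = log X: dY = (mu - sigma^2/2) dt + sigma dB, so Y_t = log(x_0) + (mu - sigma^2/2) t + sigma B_t and hence X_t = x_0 * exp((mu - sigma^2/2) t + sigma B_t).
With mu = 2, sigma = 1/2, x_0 = 1/5, this gives:
  X_t = 1/5 * exp((15/8) * t + (1/2) * B_t).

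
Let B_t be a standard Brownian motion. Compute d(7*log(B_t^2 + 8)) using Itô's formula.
d(7*log(B_t^2 + 8)) = (7*(8 - B_t^2)/(B_t^2 + 8)^2) dt + (14*B_t/(B_t^2 + 8)) dB_t

Itô's formula for f(B_t) gives d f(B_t) = f'(B_t) dB_t + (1/2) f''(B_t) dt. Compute derivatives of f(x) = 7*log(x^2 + 8):
  f'(x)  = 14*x/(x^2 + 8)
  f''(x) = 14*(8 - x^2)/(x^2 + 8)^2
Substitute x = B_t and multiply the f'' term by 1/2:
  drift     = (1/2) * (14*(8 - x^2)/(x^2 + 8)^2) evaluated at B_t = 7*(8 - B_t^2)/(B_t^2 + 8)^2
  diffusion = (14*x/(x^2 + 8)) evaluated at B_t = 14*B_t/(B_t^2 + 8)
Therefore d(7*log(B_t^2 + 8)) = (7*(8 - B_t^2)/(B_t^2 + 8)^2) dt + (14*B_t/(B_t^2 + 8)) dB_t.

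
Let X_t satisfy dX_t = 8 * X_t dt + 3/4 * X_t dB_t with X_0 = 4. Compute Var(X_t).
Var(X_t) = 16*(exp(9*t/16) - 1)*exp(16*t)

For GBM dX = mu X dt + sigma X dB with X_0 = x_0, apply Itô to Y = log X: dY = (mu - sigma^2/2) dt + sigma dB, so Y_t = log(x_0) + (mu - sigma^2/2) t + sigma B_t and hence X_t = x_0 * exp((mu - sigma^2/2) t + sigma B_t).
With mu = 8, sigma = 3/4, x_0 = 4, this gives:
  X_t = 4 * exp((247/32) * t + (3/4) * B_t).
Since sigma*B_t ~ Normal(0, sigma^2 t), E[exp(sigma*B_t)] = exp(sigma^2 t / 2); so E[X_t] = x_0 * exp((mu - sigma^2/2) t) * exp(sigma^2 t / 2) = x_0 * exp(mu t) = 4*exp(8*t).
Var(X_t) = E[X_t^2] - (E[X_t])^2 = x_0^2 * exp(2 mu t) * (exp(sigma^2 t) - 1) = 16*(exp(9*t/16) - 1)*exp(16*t).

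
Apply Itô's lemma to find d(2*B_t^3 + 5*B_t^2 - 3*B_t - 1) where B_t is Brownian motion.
d(2*B_t^3 + 5*B_t^2 - 3*B_t - 1) = (6*B_t + 5) dt + (6*B_t^2 + 10*B_t - 3) dB_t

Itô's formula for f(B_t) gives d f(B_t) = f'(B_t) dB_t + (1/2) f''(B_t) dt. Compute derivatives of f(x) = 2*x^3 + 5*x^2 - 3*x - 1:
  f'(x)  = 6*x^2 + 10*x - 3
  f''(x) = 12*x + 10
Substitute x = B_t and multiply the f'' term by 1/2:
  drift     = (1/2) * (12*x + 10) evaluated at B_t = 6*B_t + 5
  diffusion = (6*x^2 + 10*x - 3) evaluated at B_t = 6*B_t^2 + 10*B_t - 3
Therefore d(2*B_t^3 + 5*B_t^2 - 3*B_t - 1) = (6*B_t + 5) dt + (6*B_t^2 + 10*B_t - 3) dB_t.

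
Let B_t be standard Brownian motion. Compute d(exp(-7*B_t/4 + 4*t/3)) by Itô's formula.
d(exp(-7*B_t/4 + 4*t/3)) = (275*exp(-7*B_t/4 + 4*t/3)/96) dt + (-7*exp(-7*B_t/4 + 4*t/3)/4) dB_t

Itô's formula for f(t, x): d f(t, B_t) = (f_t + (1/2) f_xx) dt + f_x dB_t. Compute partials of f(t, x) = exp(4*t/3 - 7*x/4):
  f_t(t,x)  = 4*exp(4*t/3 - 7*x/4)/3
  f_x(t,x)  = -7*exp(4*t/3 - 7*x/4)/4
  f_xx(t,x) = 49*exp(4*t/3 - 7*x/4)/16
Assemble drift = f_t + (1/2) f_xx = 275*exp(4*t/3 - 7*x/4)/96 and diffusion = f_x = -7*exp(4*t/3 - 7*x/4)/4. Substituting x = B_t:
  d(exp(-7*B_t/4 + 4*t/3)) = (275*exp(-7*B_t/4 + 4*t/3)/96) dt + (-7*exp(-7*B_t/4 + 4*t/3)/4) dB_t.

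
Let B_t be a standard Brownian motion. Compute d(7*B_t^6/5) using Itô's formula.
d(7*B_t^6/5) = (21*B_t^4) dt + (42*B_t^5/5) dB_t

Itô's formula for f(B_t) gives d f(B_t) = f'(B_t) dB_t + (1/2) f''(B_t) dt. Compute derivatives of f(x) = 7*x^6/5:
  f'(x)  = 42*x^5/5
  f''(x) = 42*x^4
Substitute x = B_t and multiply the f'' term by 1/2:
  drift     = (1/2) * (42*x^4) evaluated at B_t = 21*B_t^4
  diffusion = (42*x^5/5) evaluated at B_t = 42*B_t^5/5
Therefore d(7*B_t^6/5) = (21*B_t^4) dt + (42*B_t^5/5) dB_t.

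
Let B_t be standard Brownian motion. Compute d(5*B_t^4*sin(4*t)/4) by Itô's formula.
d(5*B_t^4*sin(4*t)/4) = (5*B_t^2*(B_t^2*cos(4*t) + 3*sin(4*t)/2)) dt + (5*B_t^3*sin(4*t)) dB_t

Itô's formula for f(t, x): d f(t, B_t) = (f_t + (1/2) f_xx) dt + f_x dB_t. Compute partials of f(t, x) = 5*x^4*sin(4*t)/4:
  f_t(t,x)  = 5*x^4*cos(4*t)
  f_x(t,x)  = 5*x^3*sin(4*t)
  f_xx(t,x) = 15*x^2*sin(4*t)
Assemble drift = f_t + (1/2) f_xx = 5*x^2*(x^2*cos(4*t) + 3*sin(4*t)/2) and diffusion = f_x = 5*x^3*sin(4*t). Substituting x = B_t:
  d(5*B_t^4*sin(4*t)/4) = (5*B_t^2*(B_t^2*cos(4*t) + 3*sin(4*t)/2)) dt + (5*B_t^3*sin(4*t)) dB_t.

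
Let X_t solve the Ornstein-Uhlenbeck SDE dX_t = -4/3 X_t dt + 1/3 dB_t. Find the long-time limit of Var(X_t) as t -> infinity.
lim Var(X_t) = 1/24

The OU SDE dX = -theta X dt + sigma dB admits the integrating factor exp(theta t): d(exp(theta t) X_t) = sigma exp(theta t) dB_t. Integrating from 0 to t gives X_t = x_0 * exp(-theta t) + sigma * int_0^t exp(-theta (t-s)) dB_s for any initial x_0. The Itô integral has variance (by the Itô isometry) sigma^2 * int_0^t exp(-2 theta (t - s)) ds = sigma^2 * (1 - exp(-2 theta t)) / (2 theta), independent of x_0.
With theta = 4/3, sigma = 1/3:
  Var(X_t) = (1/3)^2 * (1 - exp(-2*4/3 t)) / (2 * 4/3) = 1/24 - exp(-8*t/3)/24.
As t -> infinity, exp(-2*4/3 t) -> 0, so the stationary variance is sigma^2 / (2 theta) = 1/24.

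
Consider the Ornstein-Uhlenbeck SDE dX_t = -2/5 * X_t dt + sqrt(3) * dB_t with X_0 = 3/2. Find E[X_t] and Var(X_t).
E[X_t] = 3*exp(-2*t/5)/2; Var(X_t) = 15/4 - 15*exp(-4*t/5)/4

The OU SDE dX = -theta X dt + sigma dB admits the integrating factor exp(theta t): d(exp(theta t) X_t) = sigma exp(theta t) dB_t. Integrating from 0 to t:
  X_t = x_0 * exp(-theta t) + sigma * int_0^t exp(-theta (t-s)) dB_s.
The Itô integral has mean 0 and (by the Itô isometry) variance sigma^2 * int_0^t exp(-2 theta (t - s)) ds = sigma^2 * (1 - exp(-2 theta t)) / (2 theta).
With theta = 2/5, sigma = sqrt(3), x_0 = 3/2:
  E[X_t] = 3/2 * exp(-2/5 t) = 3*exp(-2*t/5)/2
  Var(X_t) = (sqrt(3))^2 * (1 - exp(-2*2/5 t)) / (2 * 2/5) = 15/4 - 15*exp(-4*t/5)/4.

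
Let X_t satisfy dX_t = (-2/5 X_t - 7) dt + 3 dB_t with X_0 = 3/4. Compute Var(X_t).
Var(X_t) = 45/4 - 45*exp(-4*t/5)/4

The variance V(t) = Var(X_t) satisfies V'(t) = 2 a V(t) + c^2 with V(0) = 0 (drift coefficient is linear in X, diffusion is constant). With a = -2/5, c = 3, the solution is
  V(t) = (c^2 / (2 a)) * (exp(2 a t) - 1)
       = (3^2 / (2*(-2/5))) * (exp((-4/5) t) - 1)
       = 45/4 - 45*exp(-4*t/5)/4.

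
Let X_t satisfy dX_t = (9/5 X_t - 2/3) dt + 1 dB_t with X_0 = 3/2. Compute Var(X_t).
Var(X_t) = 5*exp(18*t/5)/18 - 5/18

The variance V(t) = Var(X_t) satisfies V'(t) = 2 a V(t) + c^2 with V(0) = 0 (drift coefficient is linear in X, diffusion is constant). With a = 9/5, c = 1, the solution is
  V(t) = (c^2 / (2 a)) * (exp(2 a t) - 1)
       = (1^2 / (2*(9/5))) * (exp((18/5) t) - 1)
       = 5*exp(18*t/5)/18 - 5/18.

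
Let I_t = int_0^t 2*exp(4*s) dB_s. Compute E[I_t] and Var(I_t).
E[I_t] = 0; Var(I_t) = exp(8*t)/2 - 1/2

The Itô integral of a deterministic integrand f(s) has mean 0 because each increment f(s) * (B_{s+ds} - B_s) has mean 0. By the Itô isometry:
  Var( int_0^t f(s) dB_s ) = E[ (int_0^t f(s) dB_s)^2 ] = int_0^t f(s)^2 ds.
Here f(s) = 2*exp(4*s), so f(s)^2 = 4*exp(8*s). Integrate:
  int_0^t (4*exp(8*s)) ds = exp(8*t)/2 - 1/2.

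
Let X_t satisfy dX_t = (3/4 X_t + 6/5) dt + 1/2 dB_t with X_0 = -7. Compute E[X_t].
E[X_t] = -27*exp(3*t/4)/5 - 8/5

Taking expectations and using E[dB_t] = 0, the mean m(t) = E[X_t] satisfies the ODE m'(t) = a m(t) + b with m(0) = x_0. With a = 3/4, b = 6/5, x_0 = -7, the solution is
  m(t) = x_0 * exp(a t) + (b/a) * (exp(a t) - 1)
       = (-7) * exp((3/4) t) + ((6/5)/(3/4)) * (exp((3/4) t) - 1)
       = -27*exp(3*t/4)/5 - 8/5.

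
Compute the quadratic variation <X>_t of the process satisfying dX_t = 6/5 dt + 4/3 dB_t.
<X>_t = 16*t/9

For an Itô process dX_t = a(t) dt + b(t) dB_t, the quadratic variation is <X>_t = int_0^t b(s)^2 ds (the drift term does not contribute). Here b(s) = 4/3, so
  b(s)^2 = 16/9.
Integrating from 0 to t:
  <X>_t = int_0^t (16/9) ds = 16*t/9.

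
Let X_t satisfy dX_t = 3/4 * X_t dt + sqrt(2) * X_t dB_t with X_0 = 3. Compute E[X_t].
E[X_t] = 3*exp(3*t/4)

For GBM dX = mu X dt + sigma X dB with X_0 = x_0, apply Itô to Y = log X: dY = (mu - sigma^2/2) dt + sigma dB, so Y_t = log(x_0) + (mu - sigma^2/2) t + sigma B_t and hence X_t = x_0 * exp((mu - sigma^2/2) t + sigma B_t).
With mu = 3/4, sigma = sqrt(2), x_0 = 3, this gives:
  X_t = 3 * exp((-1/4) * t + (sqrt(2)) * B_t).
Since sigma*B_t ~ Normal(0, sigma^2 t), E[exp(sigma*B_t)] = exp(sigma^2 t / 2); so E[X_t] = x_0 * exp((mu - sigma^2/2) t) * exp(sigma^2 t / 2) = x_0 * exp(mu t) = 3*exp(3*t/4).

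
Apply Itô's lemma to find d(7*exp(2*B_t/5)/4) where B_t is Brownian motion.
d(7*exp(2*B_t/5)/4) = (7*exp(2*B_t/5)/50) dt + (7*exp(2*B_t/5)/10) dB_t

Itô's formula for f(B_t) gives d f(B_t) = f'(B_t) dB_t + (1/2) f''(B_t) dt. Compute derivatives of f(x) = 7*exp(2*x/5)/4:
  f'(x)  = 7*exp(2*x/5)/10
  f''(x) = 7*exp(2*x/5)/25
Substitute x = B_t and multiply the f'' term by 1/2:
  drift     = (1/2) * (7*exp(2*x/5)/25) evaluated at B_t = 7*exp(2*B_t/5)/50
  diffusion = (7*exp(2*x/5)/10) evaluated at B_t = 7*exp(2*B_t/5)/10
Therefore d(7*exp(2*B_t/5)/4) = (7*exp(2*B_t/5)/50) dt + (7*exp(2*B_t/5)/10) dB_t.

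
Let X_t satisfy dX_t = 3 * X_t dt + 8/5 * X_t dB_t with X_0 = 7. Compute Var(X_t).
Var(X_t) = 49*(exp(64*t/25) - 1)*exp(6*t)

For GBM dX = mu X dt + sigma X dB with X_0 = x_0, apply Itô to Y = log X: dY = (mu - sigma^2/2) dt + sigma dB, so Y_t = log(x_0) + (mu - sigma^2/2) t + sigma B_t and hence X_t = x_0 * exp((mu - sigma^2/2) t + sigma B_t).
With mu = 3, sigma = 8/5, x_0 = 7, this gives:
  X_t = 7 * exp((43/25) * t + (8/5) * B_t).
Since sigma*B_t ~ Normal(0, sigma^2 t), E[exp(sigma*B_t)] = exp(sigma^2 t / 2); so E[X_t] = x_0 * exp((mu - sigma^2/2) t) * exp(sigma^2 t / 2) = x_0 * exp(mu t) = 7*exp(3*t).
Var(X_t) = E[X_t^2] - (E[X_t])^2 = x_0^2 * exp(2 mu t) * (exp(sigma^2 t) - 1) = 49*(exp(64*t/25) - 1)*exp(6*t).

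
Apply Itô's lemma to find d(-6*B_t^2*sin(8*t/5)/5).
d(-6*B_t^2*sin(8*t/5)/5) = (-48*B_t^2*cos(8*t/5)/25 - 6*sin(8*t/5)/5) dt + (-12*B_t*sin(8*t/5)/5) dB_t

Itô's formula for f(t, x): d f(t, B_t) = (f_t + (1/2) f_xx) dt + f_x dB_t. Compute partials of f(t, x) = -6*x^2*sin(8*t/5)/5:
  f_t(t,x)  = -48*x^2*cos(8*t/5)/25
  f_x(t,x)  = -12*x*sin(8*t/5)/5
  f_xx(t,x) = -12*sin(8*t/5)/5
Assemble drift = f_t + (1/2) f_xx = -48*x^2*cos(8*t/5)/25 - 6*sin(8*t/5)/5 and diffusion = f_x = -12*x*sin(8*t/5)/5. Substituting x = B_t:
  d(-6*B_t^2*sin(8*t/5)/5) = (-48*B_t^2*cos(8*t/5)/25 - 6*sin(8*t/5)/5) dt + (-12*B_t*sin(8*t/5)/5) dB_t.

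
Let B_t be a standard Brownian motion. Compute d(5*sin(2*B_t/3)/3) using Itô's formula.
d(5*sin(2*B_t/3)/3) = (-10*sin(2*B_t/3)/27) dt + (10*cos(2*B_t/3)/9) dB_t

Itô's formula for f(B_t) gives d f(B_t) = f'(B_t) dB_t + (1/2) f''(B_t) dt. Compute derivatives of f(x) = 5*sin(2*x/3)/3:
  f'(x)  = 10*cos(2*x/3)/9
  f''(x) = -20*sin(2*x/3)/27
Substitute x = B_t and multiply the f'' term by 1/2:
  drift     = (1/2) * (-20*sin(2*x/3)/27) evaluated at B_t = -10*sin(2*B_t/3)/27
  diffusion = (10*cos(2*x/3)/9) evaluated at B_t = 10*cos(2*B_t/3)/9
Therefore d(5*sin(2*B_t/3)/3) = (-10*sin(2*B_t/3)/27) dt + (10*cos(2*B_t/3)/9) dB_t.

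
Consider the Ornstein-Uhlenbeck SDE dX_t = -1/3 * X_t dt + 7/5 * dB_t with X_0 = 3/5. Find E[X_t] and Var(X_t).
E[X_t] = 3*exp(-t/3)/5; Var(X_t) = 147/50 - 147*exp(-2*t/3)/50

The OU SDE dX = -theta X dt + sigma dB admits the integrating factor exp(theta t): d(exp(theta t) X_t) = sigma exp(theta t) dB_t. Integrating from 0 to t:
  X_t = x_0 * exp(-theta t) + sigma * int_0^t exp(-theta (t-s)) dB_s.
The Itô integral has mean 0 and (by the Itô isometry) variance sigma^2 * int_0^t exp(-2 theta (t - s)) ds = sigma^2 * (1 - exp(-2 theta t)) / (2 theta).
With theta = 1/3, sigma = 7/5, x_0 = 3/5:
  E[X_t] = 3/5 * exp(-1/3 t) = 3*exp(-t/3)/5
  Var(X_t) = (7/5)^2 * (1 - exp(-2*1/3 t)) / (2 * 1/3) = 147/50 - 147*exp(-2*t/3)/50.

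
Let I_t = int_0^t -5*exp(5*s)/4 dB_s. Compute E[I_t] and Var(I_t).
E[I_t] = 0; Var(I_t) = 5*exp(10*t)/32 - 5/32

The Itô integral of a deterministic integrand f(s) has mean 0 because each increment f(s) * (B_{s+ds} - B_s) has mean 0. By the Itô isometry:
  Var( int_0^t f(s) dB_s ) = E[ (int_0^t f(s) dB_s)^2 ] = int_0^t f(s)^2 ds.
Here f(s) = -5*exp(5*s)/4, so f(s)^2 = 25*exp(10*s)/16. Integrate:
  int_0^t (25*exp(10*s)/16) ds = 5*exp(10*t)/32 - 5/32.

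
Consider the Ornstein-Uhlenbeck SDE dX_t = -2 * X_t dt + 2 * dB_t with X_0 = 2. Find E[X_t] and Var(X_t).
E[X_t] = 2*exp(-2*t); Var(X_t) = 1 - exp(-4*t)

The OU SDE dX = -theta X dt + sigma dB admits the integrating factor exp(theta t): d(exp(theta t) X_t) = sigma exp(theta t) dB_t. Integrating from 0 to t:
  X_t = x_0 * exp(-theta t) + sigma * int_0^t exp(-theta (t-s)) dB_s.
The Itô integral has mean 0 and (by the Itô isometry) variance sigma^2 * int_0^t exp(-2 theta (t - s)) ds = sigma^2 * (1 - exp(-2 theta t)) / (2 theta).
With theta = 2, sigma = 2, x_0 = 2:
  E[X_t] = 2 * exp(-2 t) = 2*exp(-2*t)
  Var(X_t) = (2)^2 * (1 - exp(-2*2 t)) / (2 * 2) = 1 - exp(-4*t).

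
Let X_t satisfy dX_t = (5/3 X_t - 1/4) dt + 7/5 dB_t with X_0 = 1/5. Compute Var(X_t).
Var(X_t) = 147*exp(10*t/3)/250 - 147/250

The variance V(t) = Var(X_t) satisfies V'(t) = 2 a V(t) + c^2 with V(0) = 0 (drift coefficient is linear in X, diffusion is constant). With a = 5/3, c = 7/5, the solution is
  V(t) = (c^2 / (2 a)) * (exp(2 a t) - 1)
       = ((7/5)^2 / (2*(5/3))) * (exp((10/3) t) - 1)
       = 147*exp(10*t/3)/250 - 147/250.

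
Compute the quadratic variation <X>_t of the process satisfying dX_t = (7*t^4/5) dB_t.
<X>_t = 49*t^9/225

For an Itô process dX_t = a(t) dt + b(t) dB_t, the quadratic variation is <X>_t = int_0^t b(s)^2 ds (the drift term does not contribute). Here b(s) = 7*s^4/5, so
  b(s)^2 = 49*s^8/25.
Integrating from 0 to t:
  <X>_t = int_0^t (49*s^8/25) ds = 49*t^9/225.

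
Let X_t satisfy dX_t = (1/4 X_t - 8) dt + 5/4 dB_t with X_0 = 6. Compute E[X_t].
E[X_t] = 32 - 26*exp(t/4)

Taking expectations and using E[dB_t] = 0, the mean m(t) = E[X_t] satisfies the ODE m'(t) = a m(t) + b with m(0) = x_0. With a = 1/4, b = -8, x_0 = 6, the solution is
  m(t) = x_0 * exp(a t) + (b/a) * (exp(a t) - 1)
       = 6 * exp((1/4) t) + ((-8)/(1/4)) * (exp((1/4) t) - 1)
       = 32 - 26*exp(t/4).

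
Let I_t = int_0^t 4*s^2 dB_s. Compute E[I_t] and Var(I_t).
E[I_t] = 0; Var(I_t) = 16*t^5/5

The Itô integral of a deterministic integrand f(s) has mean 0 because each increment f(s) * (B_{s+ds} - B_s) has mean 0. By the Itô isometry:
  Var( int_0^t f(s) dB_s ) = E[ (int_0^t f(s) dB_s)^2 ] = int_0^t f(s)^2 ds.
Here f(s) = 4*s^2, so f(s)^2 = 16*s^4. Integrate:
  int_0^t (16*s^4) ds = 16*t^5/5.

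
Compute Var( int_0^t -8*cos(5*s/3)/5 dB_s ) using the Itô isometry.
Var = 32*t/25 + 48*sin(10*t/3)/125

The Itô integral of a deterministic integrand f(s) has mean 0 because each increment f(s) * (B_{s+ds} - B_s) has mean 0. By the Itô isometry:
  Var( int_0^t f(s) dB_s ) = E[ (int_0^t f(s) dB_s)^2 ] = int_0^t f(s)^2 ds.
Here f(s) = -8*cos(5*s/3)/5, so f(s)^2 = 64*cos(5*s/3)^2/25. Integrate:
  int_0^t (64*cos(5*s/3)^2/25) ds = 32*t/25 + 48*sin(10*t/3)/125.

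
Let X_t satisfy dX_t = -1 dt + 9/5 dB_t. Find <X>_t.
<X>_t = 81*t/25

For an Itô process dX_t = a(t) dt + b(t) dB_t, the quadratic variation is <X>_t = int_0^t b(s)^2 ds (the drift term does not contribute). Here b(s) = 9/5, so
  b(s)^2 = 81/25.
Integrating from 0 to t:
  <X>_t = int_0^t (81/25) ds = 81*t/25.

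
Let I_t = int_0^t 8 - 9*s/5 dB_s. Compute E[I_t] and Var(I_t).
E[I_t] = 0; Var(I_t) = t*(27*t^2 - 360*t + 1600)/25

The Itô integral of a deterministic integrand f(s) has mean 0 because each increment f(s) * (B_{s+ds} - B_s) has mean 0. By the Itô isometry:
  Var( int_0^t f(s) dB_s ) = E[ (int_0^t f(s) dB_s)^2 ] = int_0^t f(s)^2 ds.
Here f(s) = 8 - 9*s/5, so f(s)^2 = (9*s - 40)^2/25. Integrate:
  int_0^t ((9*s - 40)^2/25) ds = t*(27*t^2 - 360*t + 1600)/25.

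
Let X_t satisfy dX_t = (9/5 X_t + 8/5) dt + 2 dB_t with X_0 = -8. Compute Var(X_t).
Var(X_t) = 10*exp(18*t/5)/9 - 10/9

The variance V(t) = Var(X_t) satisfies V'(t) = 2 a V(t) + c^2 with V(0) = 0 (drift coefficient is linear in X, diffusion is constant). With a = 9/5, c = 2, the solution is
  V(t) = (c^2 / (2 a)) * (exp(2 a t) - 1)
       = (2^2 / (2*(9/5))) * (exp((18/5) t) - 1)
       = 10*exp(18*t/5)/9 - 10/9.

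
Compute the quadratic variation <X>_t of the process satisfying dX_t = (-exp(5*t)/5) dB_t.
<X>_t = exp(10*t)/250 - 1/250

For an Itô process dX_t = a(t) dt + b(t) dB_t, the quadratic variation is <X>_t = int_0^t b(s)^2 ds (the drift term does not contribute). Here b(s) = -exp(5*s)/5, so
  b(s)^2 = exp(10*s)/25.
Integrating from 0 to t:
  <X>_t = int_0^t (exp(10*s)/25) ds = exp(10*t)/250 - 1/250.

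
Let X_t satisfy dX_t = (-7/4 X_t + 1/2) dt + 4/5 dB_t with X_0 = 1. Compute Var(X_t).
Var(X_t) = 32/175 - 32*exp(-7*t/2)/175

The variance V(t) = Var(X_t) satisfies V'(t) = 2 a V(t) + c^2 with V(0) = 0 (drift coefficient is linear in X, diffusion is constant). With a = -7/4, c = 4/5, the solution is
  V(t) = (c^2 / (2 a)) * (exp(2 a t) - 1)
       = ((4/5)^2 / (2*(-7/4))) * (exp((-7/2) t) - 1)
       = 32/175 - 32*exp(-7*t/2)/175.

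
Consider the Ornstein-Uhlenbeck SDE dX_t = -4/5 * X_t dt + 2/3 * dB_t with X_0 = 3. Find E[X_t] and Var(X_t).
E[X_t] = 3*exp(-4*t/5); Var(X_t) = 5/18 - 5*exp(-8*t/5)/18

The OU SDE dX = -theta X dt + sigma dB admits the integrating factor exp(theta t): d(exp(theta t) X_t) = sigma exp(theta t) dB_t. Integrating from 0 to t:
  X_t = x_0 * exp(-theta t) + sigma * int_0^t exp(-theta (t-s)) dB_s.
The Itô integral has mean 0 and (by the Itô isometry) variance sigma^2 * int_0^t exp(-2 theta (t - s)) ds = sigma^2 * (1 - exp(-2 theta t)) / (2 theta).
With theta = 4/5, sigma = 2/3, x_0 = 3:
  E[X_t] = 3 * exp(-4/5 t) = 3*exp(-4*t/5)
  Var(X_t) = (2/3)^2 * (1 - exp(-2*4/5 t)) / (2 * 4/5) = 5/18 - 5*exp(-8*t/5)/18.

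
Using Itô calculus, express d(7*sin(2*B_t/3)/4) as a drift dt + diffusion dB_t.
d(7*sin(2*B_t/3)/4) = (-7*sin(2*B_t/3)/18) dt + (7*cos(2*B_t/3)/6) dB_t

Itô's formula for f(B_t) gives d f(B_t) = f'(B_t) dB_t + (1/2) f''(B_t) dt. Compute derivatives of f(x) = 7*sin(2*x/3)/4:
  f'(x)  = 7*cos(2*x/3)/6
  f''(x) = -7*sin(2*x/3)/9
Substitute x = B_t and multiply the f'' term by 1/2:
  drift     = (1/2) * (-7*sin(2*x/3)/9) evaluated at B_t = -7*sin(2*B_t/3)/18
  diffusion = (7*cos(2*x/3)/6) evaluated at B_t = 7*cos(2*B_t/3)/6
Therefore d(7*sin(2*B_t/3)/4) = (-7*sin(2*B_t/3)/18) dt + (7*cos(2*B_t/3)/6) dB_t.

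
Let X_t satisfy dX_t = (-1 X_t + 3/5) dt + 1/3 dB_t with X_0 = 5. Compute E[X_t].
E[X_t] = 3/5 + 22*exp(-t)/5

Taking expectations and using E[dB_t] = 0, the mean m(t) = E[X_t] satisfies the ODE m'(t) = a m(t) + b with m(0) = x_0. With a = -1, b = 3/5, x_0 = 5, the solution is
  m(t) = x_0 * exp(a t) + (b/a) * (exp(a t) - 1)
       = 5 * exp((-1) t) + ((3/5)/(-1)) * (exp((-1) t) - 1)
       = 3/5 + 22*exp(-t)/5.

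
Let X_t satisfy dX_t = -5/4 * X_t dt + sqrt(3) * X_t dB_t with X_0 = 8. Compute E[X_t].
E[X_t] = 8*exp(-5*t/4)

For GBM dX = mu X dt + sigma X dB with X_0 = x_0, apply Itô to Y = log X: dY = (mu - sigma^2/2) dt + sigma dB, so Y_t = log(x_0) + (mu - sigma^2/2) t + sigma B_t and hence X_t = x_0 * exp((mu - sigma^2/2) t + sigma B_t).
With mu = -5/4, sigma = sqrt(3), x_0 = 8, this gives:
  X_t = 8 * exp((-11/4) * t + (sqrt(3)) * B_t).
Since sigma*B_t ~ Normal(0, sigma^2 t), E[exp(sigma*B_t)] = exp(sigma^2 t / 2); so E[X_t] = x_0 * exp((mu - sigma^2/2) t) * exp(sigma^2 t / 2) = x_0 * exp(mu t) = 8*exp(-5*t/4).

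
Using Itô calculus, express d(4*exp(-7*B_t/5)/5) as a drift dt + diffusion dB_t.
d(4*exp(-7*B_t/5)/5) = (98*exp(-7*B_t/5)/125) dt + (-28*exp(-7*B_t/5)/25) dB_t

Itô's formula for f(B_t) gives d f(B_t) = f'(B_t) dB_t + (1/2) f''(B_t) dt. Compute derivatives of f(x) = 4*exp(-7*x/5)/5:
  f'(x)  = -28*exp(-7*x/5)/25
  f''(x) = 196*exp(-7*x/5)/125
Substitute x = B_t and multiply the f'' term by 1/2:
  drift     = (1/2) * (196*exp(-7*x/5)/125) evaluated at B_t = 98*exp(-7*B_t/5)/125
  diffusion = (-28*exp(-7*x/5)/25) evaluated at B_t = -28*exp(-7*B_t/5)/25
Therefore d(4*exp(-7*B_t/5)/5) = (98*exp(-7*B_t/5)/125) dt + (-28*exp(-7*B_t/5)/25) dB_t.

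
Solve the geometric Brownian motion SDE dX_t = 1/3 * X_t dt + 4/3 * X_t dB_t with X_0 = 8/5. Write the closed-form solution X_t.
X_t = 8/5 * exp((-5/9) * t + (4/3) * B_t)

For GBM dX = mu X dt + sigma X dB with X_0 = x_0, apply Itô to Y = log X: dY = (mu - sigma^2/2) dt + sigma dB, so Y_t = log(x_0) + (mu - sigma^2/2) t + sigma B_t and hence X_t = x_0 * exp((mu - sigma^2/2) t + sigma B_t).
With mu = 1/3, sigma = 4/3, x_0 = 8/5, this gives:
  X_t = 8/5 * exp((-5/9) * t + (4/3) * B_t).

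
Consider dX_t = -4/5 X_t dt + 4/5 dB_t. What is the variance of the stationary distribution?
lim Var(X_t) = 2/5

The OU SDE dX = -theta X dt + sigma dB admits the integrating factor exp(theta t): d(exp(theta t) X_t) = sigma exp(theta t) dB_t. Integrating from 0 to t gives X_t = x_0 * exp(-theta t) + sigma * int_0^t exp(-theta (t-s)) dB_s for any initial x_0. The Itô integral has variance (by the Itô isometry) sigma^2 * int_0^t exp(-2 theta (t - s)) ds = sigma^2 * (1 - exp(-2 theta t)) / (2 theta), independent of x_0.
With theta = 4/5, sigma = 4/5:
  Var(X_t) = (4/5)^2 * (1 - exp(-2*4/5 t)) / (2 * 4/5) = 2/5 - 2*exp(-8*t/5)/5.
As t -> infinity, exp(-2*4/5 t) -> 0, so the stationary variance is sigma^2 / (2 theta) = 2/5.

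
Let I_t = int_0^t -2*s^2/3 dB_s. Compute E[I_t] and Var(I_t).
E[I_t] = 0; Var(I_t) = 4*t^5/45

The Itô integral of a deterministic integrand f(s) has mean 0 because each increment f(s) * (B_{s+ds} - B_s) has mean 0. By the Itô isometry:
  Var( int_0^t f(s) dB_s ) = E[ (int_0^t f(s) dB_s)^2 ] = int_0^t f(s)^2 ds.
Here f(s) = -2*s^2/3, so f(s)^2 = 4*s^4/9. Integrate:
  int_0^t (4*s^4/9) ds = 4*t^5/45.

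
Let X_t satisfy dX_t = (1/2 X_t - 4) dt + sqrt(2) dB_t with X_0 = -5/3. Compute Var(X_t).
Var(X_t) = 2*exp(t) - 2

The variance V(t) = Var(X_t) satisfies V'(t) = 2 a V(t) + c^2 with V(0) = 0 (drift coefficient is linear in X, diffusion is constant). With a = 1/2, c = sqrt(2), the solution is
  V(t) = (c^2 / (2 a)) * (exp(2 a t) - 1)
       = (sqrt(2)^2 / (2*(1/2))) * (exp(1 t) - 1)
       = 2*exp(t) - 2.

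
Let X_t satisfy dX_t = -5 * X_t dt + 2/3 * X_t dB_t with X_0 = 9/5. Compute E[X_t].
E[X_t] = 9*exp(-5*t)/5

For GBM dX = mu X dt + sigma X dB with X_0 = x_0, apply Itô to Y = log X: dY = (mu - sigma^2/2) dt + sigma dB, so Y_t = log(x_0) + (mu - sigma^2/2) t + sigma B_t and hence X_t = x_0 * exp((mu - sigma^2/2) t + sigma B_t).
With mu = -5, sigma = 2/3, x_0 = 9/5, this gives:
  X_t = 9/5 * exp((-47/9) * t + (2/3) * B_t).
Since sigma*B_t ~ Normal(0, sigma^2 t), E[exp(sigma*B_t)] = exp(sigma^2 t / 2); so E[X_t] = x_0 * exp((mu - sigma^2/2) t) * exp(sigma^2 t / 2) = x_0 * exp(mu t) = 9*exp(-5*t)/5.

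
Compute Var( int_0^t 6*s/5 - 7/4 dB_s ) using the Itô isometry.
Var = t*(192*t^2 - 840*t + 1225)/400

The Itô integral of a deterministic integrand f(s) has mean 0 because each increment f(s) * (B_{s+ds} - B_s) has mean 0. By the Itô isometry:
  Var( int_0^t f(s) dB_s ) = E[ (int_0^t f(s) dB_s)^2 ] = int_0^t f(s)^2 ds.
Here f(s) = 6*s/5 - 7/4, so f(s)^2 = (24*s - 35)^2/400. Integrate:
  int_0^t ((24*s - 35)^2/400) ds = t*(192*t^2 - 840*t + 1225)/400.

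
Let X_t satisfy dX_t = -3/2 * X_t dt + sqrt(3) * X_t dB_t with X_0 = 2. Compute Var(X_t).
Var(X_t) = 4 - 4*exp(-3*t)

For GBM dX = mu X dt + sigma X dB with X_0 = x_0, apply Itô to Y = log X: dY = (mu - sigma^2/2) dt + sigma dB, so Y_t = log(x_0) + (mu - sigma^2/2) t + sigma B_t and hence X_t = x_0 * exp((mu - sigma^2/2) t + sigma B_t).
With mu = -3/2, sigma = sqrt(3), x_0 = 2, this gives:
  X_t = 2 * exp((-3) * t + (sqrt(3)) * B_t).
Since sigma*B_t ~ Normal(0, sigma^2 t), E[exp(sigma*B_t)] = exp(sigma^2 t / 2); so E[X_t] = x_0 * exp((mu - sigma^2/2) t) * exp(sigma^2 t / 2) = x_0 * exp(mu t) = 2*exp(-3*t/2).
Var(X_t) = E[X_t^2] - (E[X_t])^2 = x_0^2 * exp(2 mu t) * (exp(sigma^2 t) - 1) = 4 - 4*exp(-3*t).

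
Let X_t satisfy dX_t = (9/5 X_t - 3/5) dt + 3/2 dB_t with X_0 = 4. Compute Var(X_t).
Var(X_t) = 5*exp(18*t/5)/8 - 5/8

The variance V(t) = Var(X_t) satisfies V'(t) = 2 a V(t) + c^2 with V(0) = 0 (drift coefficient is linear in X, diffusion is constant). With a = 9/5, c = 3/2, the solution is
  V(t) = (c^2 / (2 a)) * (exp(2 a t) - 1)
       = ((3/2)^2 / (2*(9/5))) * (exp((18/5) t) - 1)
       = 5*exp(18*t/5)/8 - 5/8.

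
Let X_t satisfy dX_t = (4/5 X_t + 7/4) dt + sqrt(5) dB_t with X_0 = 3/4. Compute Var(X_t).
Var(X_t) = 25*exp(8*t/5)/8 - 25/8

The variance V(t) = Var(X_t) satisfies V'(t) = 2 a V(t) + c^2 with V(0) = 0 (drift coefficient is linear in X, diffusion is constant). With a = 4/5, c = sqrt(5), the solution is
  V(t) = (c^2 / (2 a)) * (exp(2 a t) - 1)
       = (sqrt(5)^2 / (2*(4/5))) * (exp((8/5) t) - 1)
       = 25*exp(8*t/5)/8 - 25/8.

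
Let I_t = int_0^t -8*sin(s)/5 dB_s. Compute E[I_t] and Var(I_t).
E[I_t] = 0; Var(I_t) = 32*t/25 - 16*sin(2*t)/25

The Itô integral of a deterministic integrand f(s) has mean 0 because each increment f(s) * (B_{s+ds} - B_s) has mean 0. By the Itô isometry:
  Var( int_0^t f(s) dB_s ) = E[ (int_0^t f(s) dB_s)^2 ] = int_0^t f(s)^2 ds.
Here f(s) = -8*sin(s)/5, so f(s)^2 = 64*sin(s)^2/25. Integrate:
  int_0^t (64*sin(s)^2/25) ds = 32*t/25 - 16*sin(2*t)/25.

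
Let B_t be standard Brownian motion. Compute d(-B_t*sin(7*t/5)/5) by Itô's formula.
d(-B_t*sin(7*t/5)/5) = (-7*B_t*cos(7*t/5)/25) dt + (-sin(7*t/5)/5) dB_t

Itô's formula for f(t, x): d f(t, B_t) = (f_t + (1/2) f_xx) dt + f_x dB_t. Compute partials of f(t, x) = -x*sin(7*t/5)/5:
  f_t(t,x)  = -7*x*cos(7*t/5)/25
  f_x(t,x)  = -sin(7*t/5)/5
  f_xx(t,x) = 0
Assemble drift = f_t + (1/2) f_xx = -7*x*cos(7*t/5)/25 and diffusion = f_x = -sin(7*t/5)/5. Substituting x = B_t:
  d(-B_t*sin(7*t/5)/5) = (-7*B_t*cos(7*t/5)/25) dt + (-sin(7*t/5)/5) dB_t.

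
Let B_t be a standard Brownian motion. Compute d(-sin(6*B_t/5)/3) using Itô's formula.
d(-sin(6*B_t/5)/3) = (6*sin(6*B_t/5)/25) dt + (-2*cos(6*B_t/5)/5) dB_t

Itô's formula for f(B_t) gives d f(B_t) = f'(B_t) dB_t + (1/2) f''(B_t) dt. Compute derivatives of f(x) = -sin(6*x/5)/3:
  f'(x)  = -2*cos(6*x/5)/5
  f''(x) = 12*sin(6*x/5)/25
Substitute x = B_t and multiply the f'' term by 1/2:
  drift     = (1/2) * (12*sin(6*x/5)/25) evaluated at B_t = 6*sin(6*B_t/5)/25
  diffusion = (-2*cos(6*x/5)/5) evaluated at B_t = -2*cos(6*B_t/5)/5
Therefore d(-sin(6*B_t/5)/3) = (6*sin(6*B_t/5)/25) dt + (-2*cos(6*B_t/5)/5) dB_t.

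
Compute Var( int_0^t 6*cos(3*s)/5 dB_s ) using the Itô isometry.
Var = 18*t/25 + 3*sin(6*t)/25

The Itô integral of a deterministic integrand f(s) has mean 0 because each increment f(s) * (B_{s+ds} - B_s) has mean 0. By the Itô isometry:
  Var( int_0^t f(s) dB_s ) = E[ (int_0^t f(s) dB_s)^2 ] = int_0^t f(s)^2 ds.
Here f(s) = 6*cos(3*s)/5, so f(s)^2 = 36*cos(3*s)^2/25. Integrate:
  int_0^t (36*cos(3*s)^2/25) ds = 18*t/25 + 3*sin(6*t)/25.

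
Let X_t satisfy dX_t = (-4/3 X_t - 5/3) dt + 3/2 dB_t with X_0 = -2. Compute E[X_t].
E[X_t] = -5/4 - 3*exp(-4*t/3)/4

Taking expectations and using E[dB_t] = 0, the mean m(t) = E[X_t] satisfies the ODE m'(t) = a m(t) + b with m(0) = x_0. With a = -4/3, b = -5/3, x_0 = -2, the solution is
  m(t) = x_0 * exp(a t) + (b/a) * (exp(a t) - 1)
       = (-2) * exp((-4/3) t) + ((-5/3)/(-4/3)) * (exp((-4/3) t) - 1)
       = -5/4 - 3*exp(-4*t/3)/4.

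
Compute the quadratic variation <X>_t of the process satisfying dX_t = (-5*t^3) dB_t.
<X>_t = 25*t^7/7

For an Itô process dX_t = a(t) dt + b(t) dB_t, the quadratic variation is <X>_t = int_0^t b(s)^2 ds (the drift term does not contribute). Here b(s) = -5*s^3, so
  b(s)^2 = 25*s^6.
Integrating from 0 to t:
  <X>_t = int_0^t (25*s^6) ds = 25*t^7/7.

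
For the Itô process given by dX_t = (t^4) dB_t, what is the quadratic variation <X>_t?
<X>_t = t^9/9

For an Itô process dX_t = a(t) dt + b(t) dB_t, the quadratic variation is <X>_t = int_0^t b(s)^2 ds (the drift term does not contribute). Here b(s) = s^4, so
  b(s)^2 = s^8.
Integrating from 0 to t:
  <X>_t = int_0^t (s^8) ds = t^9/9.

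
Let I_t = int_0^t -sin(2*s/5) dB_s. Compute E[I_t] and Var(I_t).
E[I_t] = 0; Var(I_t) = t/2 - 5*sin(4*t/5)/8

The Itô integral of a deterministic integrand f(s) has mean 0 because each increment f(s) * (B_{s+ds} - B_s) has mean 0. By the Itô isometry:
  Var( int_0^t f(s) dB_s ) = E[ (int_0^t f(s) dB_s)^2 ] = int_0^t f(s)^2 ds.
Here f(s) = -sin(2*s/5), so f(s)^2 = sin(2*s/5)^2. Integrate:
  int_0^t (sin(2*s/5)^2) ds = t/2 - 5*sin(4*t/5)/8.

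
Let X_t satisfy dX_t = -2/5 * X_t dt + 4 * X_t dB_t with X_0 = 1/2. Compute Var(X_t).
Var(X_t) = (exp(16*t) - 1)*exp(-4*t/5)/4

For GBM dX = mu X dt + sigma X dB with X_0 = x_0, apply Itô to Y = log X: dY = (mu - sigma^2/2) dt + sigma dB, so Y_t = log(x_0) + (mu - sigma^2/2) t + sigma B_t and hence X_t = x_0 * exp((mu - sigma^2/2) t + sigma B_t).
With mu = -2/5, sigma = 4, x_0 = 1/2, this gives:
  X_t = 1/2 * exp((-42/5) * t + (4) * B_t).
Since sigma*B_t ~ Normal(0, sigma^2 t), E[exp(sigma*B_t)] = exp(sigma^2 t / 2); so E[X_t] = x_0 * exp((mu - sigma^2/2) t) * exp(sigma^2 t / 2) = x_0 * exp(mu t) = exp(-2*t/5)/2.
Var(X_t) = E[X_t^2] - (E[X_t])^2 = x_0^2 * exp(2 mu t) * (exp(sigma^2 t) - 1) = (exp(16*t) - 1)*exp(-4*t/5)/4.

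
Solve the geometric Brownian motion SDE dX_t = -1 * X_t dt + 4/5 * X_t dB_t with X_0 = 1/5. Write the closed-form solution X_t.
X_t = 1/5 * exp((-33/25) * t + (4/5) * B_t)

For GBM dX = mu X dt + sigma X dB with X_0 = x_0, apply Itô to Y = log X: dY = (mu - sigma^2/2) dt + sigma dB, so Y_t = log(x_0) + (mu - sigma^2/2) t + sigma B_t and hence X_t = x_0 * exp((mu - sigma^2/2) t + sigma B_t).
With mu = -1, sigma = 4/5, x_0 = 1/5, this gives:
  X_t = 1/5 * exp((-33/25) * t + (4/5) * B_t).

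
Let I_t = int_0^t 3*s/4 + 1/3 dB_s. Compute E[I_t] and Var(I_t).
E[I_t] = 0; Var(I_t) = t*(27*t^2 + 36*t + 16)/144

The Itô integral of a deterministic integrand f(s) has mean 0 because each increment f(s) * (B_{s+ds} - B_s) has mean 0. By the Itô isometry:
  Var( int_0^t f(s) dB_s ) = E[ (int_0^t f(s) dB_s)^2 ] = int_0^t f(s)^2 ds.
Here f(s) = 3*s/4 + 1/3, so f(s)^2 = (9*s + 4)^2/144. Integrate:
  int_0^t ((9*s + 4)^2/144) ds = t*(27*t^2 + 36*t + 16)/144.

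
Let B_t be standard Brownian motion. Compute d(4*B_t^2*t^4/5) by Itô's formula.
d(4*B_t^2*t^4/5) = (4*t^3*(4*B_t^2 + t)/5) dt + (8*B_t*t^4/5) dB_t

Itô's formula for f(t, x): d f(t, B_t) = (f_t + (1/2) f_xx) dt + f_x dB_t. Compute partials of f(t, x) = 4*t^4*x^2/5:
  f_t(t,x)  = 16*t^3*x^2/5
  f_x(t,x)  = 8*t^4*x/5
  f_xx(t,x) = 8*t^4/5
Assemble drift = f_t + (1/2) f_xx = 4*t^3*(t + 4*x^2)/5 and diffusion = f_x = 8*t^4*x/5. Substituting x = B_t:
  d(4*B_t^2*t^4/5) = (4*t^3*(4*B_t^2 + t)/5) dt + (8*B_t*t^4/5) dB_t.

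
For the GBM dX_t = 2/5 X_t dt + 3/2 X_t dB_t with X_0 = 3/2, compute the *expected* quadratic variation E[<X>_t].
E[<X>_t] = 405*exp(61*t/20)/244 - 405/244

<X>_t = int_0^t ((3/2) * X_s)^2 ds. Taking expectation inside the integral: E[<X>_t] = (3/2)^2 * int_0^t E[X_s^2] ds. For GBM, E[X_s^2] = x_0^2 * exp((2 mu + sigma^2) s). Integrating:
  E[<X>_t] = (3/2)^2 * (3/2)^2 * (exp((2*(2/5) + (3/2)^2) t) - 1) / (2*(2/5) + (3/2)^2)
           = (3/2)^2 * (3/2)^2 * (exp((61/20) t) - 1) / (61/20) = 405*exp(61*t/20)/244 - 405/244.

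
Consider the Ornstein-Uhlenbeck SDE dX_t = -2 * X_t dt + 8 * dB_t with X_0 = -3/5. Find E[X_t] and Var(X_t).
E[X_t] = -3*exp(-2*t)/5; Var(X_t) = 16 - 16*exp(-4*t)

The OU SDE dX = -theta X dt + sigma dB admits the integrating factor exp(theta t): d(exp(theta t) X_t) = sigma exp(theta t) dB_t. Integrating from 0 to t:
  X_t = x_0 * exp(-theta t) + sigma * int_0^t exp(-theta (t-s)) dB_s.
The Itô integral has mean 0 and (by the Itô isometry) variance sigma^2 * int_0^t exp(-2 theta (t - s)) ds = sigma^2 * (1 - exp(-2 theta t)) / (2 theta).
With theta = 2, sigma = 8, x_0 = -3/5:
  E[X_t] = -3/5 * exp(-2 t) = -3*exp(-2*t)/5
  Var(X_t) = (8)^2 * (1 - exp(-2*2 t)) / (2 * 2) = 16 - 16*exp(-4*t).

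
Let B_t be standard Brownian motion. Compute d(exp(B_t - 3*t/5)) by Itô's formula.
d(exp(B_t - 3*t/5)) = (-exp(B_t - 3*t/5)/10) dt + (exp(B_t - 3*t/5)) dB_t

Itô's formula for f(t, x): d f(t, B_t) = (f_t + (1/2) f_xx) dt + f_x dB_t. Compute partials of f(t, x) = exp(-3*t/5 + x):
  f_t(t,x)  = -3*exp(-3*t/5 + x)/5
  f_x(t,x)  = exp(-3*t/5 + x)
  f_xx(t,x) = exp(-3*t/5 + x)
Assemble drift = f_t + (1/2) f_xx = -exp(-3*t/5 + x)/10 and diffusion = f_x = exp(-3*t/5 + x). Substituting x = B_t:
  d(exp(B_t - 3*t/5)) = (-exp(B_t - 3*t/5)/10) dt + (exp(B_t - 3*t/5)) dB_t.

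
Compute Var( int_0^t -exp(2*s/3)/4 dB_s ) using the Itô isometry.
Var = 3*exp(4*t/3)/64 - 3/64

The Itô integral of a deterministic integrand f(s) has mean 0 because each increment f(s) * (B_{s+ds} - B_s) has mean 0. By the Itô isometry:
  Var( int_0^t f(s) dB_s ) = E[ (int_0^t f(s) dB_s)^2 ] = int_0^t f(s)^2 ds.
Here f(s) = -exp(2*s/3)/4, so f(s)^2 = exp(4*s/3)/16. Integrate:
  int_0^t (exp(4*s/3)/16) ds = 3*exp(4*t/3)/64 - 3/64.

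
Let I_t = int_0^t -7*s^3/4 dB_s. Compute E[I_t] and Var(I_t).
E[I_t] = 0; Var(I_t) = 7*t^7/16

The Itô integral of a deterministic integrand f(s) has mean 0 because each increment f(s) * (B_{s+ds} - B_s) has mean 0. By the Itô isometry:
  Var( int_0^t f(s) dB_s ) = E[ (int_0^t f(s) dB_s)^2 ] = int_0^t f(s)^2 ds.
Here f(s) = -7*s^3/4, so f(s)^2 = 49*s^6/16. Integrate:
  int_0^t (49*s^6/16) ds = 7*t^7/16.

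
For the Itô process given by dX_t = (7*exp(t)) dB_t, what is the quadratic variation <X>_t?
<X>_t = 49*exp(2*t)/2 - 49/2

For an Itô process dX_t = a(t) dt + b(t) dB_t, the quadratic variation is <X>_t = int_0^t b(s)^2 ds (the drift term does not contribute). Here b(s) = 7*exp(s), so
  b(s)^2 = 49*exp(2*s).
Integrating from 0 to t:
  <X>_t = int_0^t (49*exp(2*s)) ds = 49*exp(2*t)/2 - 49/2.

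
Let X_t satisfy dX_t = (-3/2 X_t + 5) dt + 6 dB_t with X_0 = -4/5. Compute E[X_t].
E[X_t] = 10/3 - 62*exp(-3*t/2)/15

Taking expectations and using E[dB_t] = 0, the mean m(t) = E[X_t] satisfies the ODE m'(t) = a m(t) + b with m(0) = x_0. With a = -3/2, b = 5, x_0 = -4/5, the solution is
  m(t) = x_0 * exp(a t) + (b/a) * (exp(a t) - 1)
       = (-4/5) * exp((-3/2) t) + (5/(-3/2)) * (exp((-3/2) t) - 1)
       = 10/3 - 62*exp(-3*t/2)/15.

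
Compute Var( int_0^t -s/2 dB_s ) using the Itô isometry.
Var = t^3/12

The Itô integral of a deterministic integrand f(s) has mean 0 because each increment f(s) * (B_{s+ds} - B_s) has mean 0. By the Itô isometry:
  Var( int_0^t f(s) dB_s ) = E[ (int_0^t f(s) dB_s)^2 ] = int_0^t f(s)^2 ds.
Here f(s) = -s/2, so f(s)^2 = s^2/4. Integrate:
  int_0^t (s^2/4) ds = t^3/12.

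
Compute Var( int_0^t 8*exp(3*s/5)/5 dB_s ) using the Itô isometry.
Var = 32*exp(6*t/5)/15 - 32/15

The Itô integral of a deterministic integrand f(s) has mean 0 because each increment f(s) * (B_{s+ds} - B_s) has mean 0. By the Itô isometry:
  Var( int_0^t f(s) dB_s ) = E[ (int_0^t f(s) dB_s)^2 ] = int_0^t f(s)^2 ds.
Here f(s) = 8*exp(3*s/5)/5, so f(s)^2 = 64*exp(6*s/5)/25. Integrate:
  int_0^t (64*exp(6*s/5)/25) ds = 32*exp(6*t/5)/15 - 32/15.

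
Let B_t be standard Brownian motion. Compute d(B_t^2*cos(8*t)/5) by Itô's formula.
d(B_t^2*cos(8*t)/5) = (-8*B_t^2*sin(8*t)/5 + cos(8*t)/5) dt + (2*B_t*cos(8*t)/5) dB_t

Itô's formula for f(t, x): d f(t, B_t) = (f_t + (1/2) f_xx) dt + f_x dB_t. Compute partials of f(t, x) = x^2*cos(8*t)/5:
  f_t(t,x)  = -8*x^2*sin(8*t)/5
  f_x(t,x)  = 2*x*cos(8*t)/5
  f_xx(t,x) = 2*cos(8*t)/5
Assemble drift = f_t + (1/2) f_xx = -8*x^2*sin(8*t)/5 + cos(8*t)/5 and diffusion = f_x = 2*x*cos(8*t)/5. Substituting x = B_t:
  d(B_t^2*cos(8*t)/5) = (-8*B_t^2*sin(8*t)/5 + cos(8*t)/5) dt + (2*B_t*cos(8*t)/5) dB_t.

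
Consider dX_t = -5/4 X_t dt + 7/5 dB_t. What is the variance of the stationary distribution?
lim Var(X_t) = 98/125

The OU SDE dX = -theta X dt + sigma dB admits the integrating factor exp(theta t): d(exp(theta t) X_t) = sigma exp(theta t) dB_t. Integrating from 0 to t gives X_t = x_0 * exp(-theta t) + sigma * int_0^t exp(-theta (t-s)) dB_s for any initial x_0. The Itô integral has variance (by the Itô isometry) sigma^2 * int_0^t exp(-2 theta (t - s)) ds = sigma^2 * (1 - exp(-2 theta t)) / (2 theta), independent of x_0.
With theta = 5/4, sigma = 7/5:
  Var(X_t) = (7/5)^2 * (1 - exp(-2*5/4 t)) / (2 * 5/4) = 98/125 - 98*exp(-5*t/2)/125.
As t -> infinity, exp(-2*5/4 t) -> 0, so the stationary variance is sigma^2 / (2 theta) = 98/125.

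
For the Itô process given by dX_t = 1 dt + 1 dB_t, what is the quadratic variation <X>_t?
<X>_t = t

For an Itô process dX_t = a(t) dt + b(t) dB_t, the quadratic variation is <X>_t = int_0^t b(s)^2 ds (the drift term does not contribute). Here b(s) = 1, so
  b(s)^2 = 1.
Integrating from 0 to t:
  <X>_t = int_0^t (1) ds = t.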